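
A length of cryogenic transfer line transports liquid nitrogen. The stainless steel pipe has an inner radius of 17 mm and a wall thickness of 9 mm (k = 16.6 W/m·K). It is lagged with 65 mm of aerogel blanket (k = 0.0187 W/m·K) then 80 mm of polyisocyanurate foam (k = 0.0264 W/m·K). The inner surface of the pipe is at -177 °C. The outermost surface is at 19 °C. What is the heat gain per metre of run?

Per-layer cylindrical resistances, series-summed:
R_stainless steel pipe wall = ln(26/17)/(2π×16.6×1) = 0.004074 K/W
R_aerogel blanket = ln(91/26)/(2π×0.0187×1) = 10.66 K/W
R_polyisocyanurate foam = ln(171/91)/(2π×0.0264×1) = 3.803 K/W
R_total = 14.47 K/W
Q = ΔT/R_total = 196/14.47

q′ ≈ 13.5 W/m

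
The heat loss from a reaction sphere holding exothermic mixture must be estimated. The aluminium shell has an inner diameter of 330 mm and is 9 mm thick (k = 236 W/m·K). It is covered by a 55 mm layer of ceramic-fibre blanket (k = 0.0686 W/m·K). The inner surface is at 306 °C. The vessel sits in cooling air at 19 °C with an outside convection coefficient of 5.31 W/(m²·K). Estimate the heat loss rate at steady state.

Q ≈ 152 W

Each spherical layer contributes R = (1/r_i − 1/r_o)/(4πk):
R_aluminium shell = (1/0.165 − 1/0.174)/(4π×236) = 1.057×10^-4 K/W
R_ceramic-fibre blanket = (1/0.174 − 1/0.229)/(4π×0.0686) = 1.601 K/W
R_outer film = 1/(h·4πr_o²) = 1/(5.31×4π×0.229²) = 0.2858 K/W
R_total = 1.887 K/W
Q = ΔT/R_total = 287/1.887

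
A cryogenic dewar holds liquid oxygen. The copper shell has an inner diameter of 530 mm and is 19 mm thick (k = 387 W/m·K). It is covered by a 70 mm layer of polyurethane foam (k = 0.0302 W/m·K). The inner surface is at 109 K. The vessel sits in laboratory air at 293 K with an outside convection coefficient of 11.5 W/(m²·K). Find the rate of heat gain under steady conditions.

For a spherical shell R = (1/r₁ − 1/r₂)/(4πk); film R = 1/(h·4πr²). In series:
R_copper shell = (1/0.265 − 1/0.284)/(4π×387) = 5.191×10^-5 K/W
R_polyurethane foam = (1/0.284 − 1/0.354)/(4π×0.0302) = 1.835 K/W
R_outer film = 1/(h·4πr_o²) = 1/(11.5×4π×0.354²) = 0.05522 K/W
R_total = 1.89 K/W
Q = ΔT/R_total = 184/1.89

Q ≈ 97.4 W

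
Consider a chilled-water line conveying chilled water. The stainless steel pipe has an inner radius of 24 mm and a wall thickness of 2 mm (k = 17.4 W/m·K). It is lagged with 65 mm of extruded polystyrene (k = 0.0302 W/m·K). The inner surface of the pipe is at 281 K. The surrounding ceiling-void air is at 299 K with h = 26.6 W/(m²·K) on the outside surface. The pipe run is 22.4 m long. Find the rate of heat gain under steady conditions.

Cylindrical conduction, so R = ln(r₂/r₁)/(2πkL) per layer, in series:
R_stainless steel pipe wall = ln(26/24)/(2π×17.4×22.4) = 3.268×10^-5 K/W
R_extruded polystyrene = ln(91/26)/(2π×0.0302×22.4) = 0.2947 K/W
R_outer film = 1/(h_o·2πr_oL) = 1/(26.6×2π×0.091×22.4) = 0.002935 K/W
R_total = 0.2977 K/W
Q = ΔT/R_total = 18/0.2977

Q ≈ 60.5 W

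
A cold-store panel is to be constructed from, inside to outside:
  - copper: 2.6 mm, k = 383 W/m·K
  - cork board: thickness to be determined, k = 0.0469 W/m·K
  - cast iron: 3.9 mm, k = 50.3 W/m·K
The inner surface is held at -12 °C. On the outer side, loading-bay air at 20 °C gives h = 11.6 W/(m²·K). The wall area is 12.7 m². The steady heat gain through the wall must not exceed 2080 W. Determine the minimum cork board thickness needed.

Thermal resistances in series:
R_copper = L/(kA) = 0.0026/(383×12.7) = 5.345×10^-7 K/W
R_cast iron = L/(kA) = 0.0039/(50.3×12.7) = 6.105×10^-6 K/W
R_outer film = 1/(h_o·A) = 1/(11.6×12.7) = 0.006788 K/W
Sum of the known resistances R_other = 0.006795 K/W
Required total resistance R_tot = ΔT/Q_allow = 32/2080 = 0.01538 K/W
R_cork board = R_tot − R_other = 0.00859 K/W
L = R·k·A = 0.00859×0.0469×12.7

L ≈ 5.12 mm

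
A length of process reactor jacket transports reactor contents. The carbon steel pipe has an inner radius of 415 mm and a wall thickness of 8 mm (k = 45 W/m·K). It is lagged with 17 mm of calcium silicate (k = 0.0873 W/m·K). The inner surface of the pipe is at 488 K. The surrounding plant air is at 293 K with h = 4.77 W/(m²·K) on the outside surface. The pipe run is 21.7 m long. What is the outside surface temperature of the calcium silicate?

For a radial system each layer contributes R = ln(r_out/r_in)/(2πkL); films add R = 1/(hA).
R_carbon steel pipe wall = ln(423/415)/(2π×45×21.7) = 3.112×10^-6 K/W
R_calcium silicate = ln(440/423)/(2π×0.0873×21.7) = 0.00331 K/W
R_outer film = 1/(h_o·2πr_oL) = 1/(4.77×2π×0.44×21.7) = 0.003495 K/W
R_total = 0.006808 K/W
Q = ΔT/R_total = 195/0.006808
Q = 28600 W
T_interface = T_inner − Q·ΣR(inner→interface) = 488 − 28600×0.003313

T ≈ 393 K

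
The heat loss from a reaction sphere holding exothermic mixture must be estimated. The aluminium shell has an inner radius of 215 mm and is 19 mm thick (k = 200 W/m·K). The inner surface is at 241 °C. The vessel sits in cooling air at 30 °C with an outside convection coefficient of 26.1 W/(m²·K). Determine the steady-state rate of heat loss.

Q ≈ 3780 W

For a spherical shell R = (1/r₁ − 1/r₂)/(4πk); film R = 1/(h·4πr²). In series:
R_aluminium shell = (1/0.215 − 1/0.234)/(4π×200) = 1.503×10^-4 K/W
R_outer film = 1/(h·4πr_o²) = 1/(26.1×4π×0.234²) = 0.05568 K/W
R_total = 0.05583 K/W
Q = ΔT/R_total = 211/0.05583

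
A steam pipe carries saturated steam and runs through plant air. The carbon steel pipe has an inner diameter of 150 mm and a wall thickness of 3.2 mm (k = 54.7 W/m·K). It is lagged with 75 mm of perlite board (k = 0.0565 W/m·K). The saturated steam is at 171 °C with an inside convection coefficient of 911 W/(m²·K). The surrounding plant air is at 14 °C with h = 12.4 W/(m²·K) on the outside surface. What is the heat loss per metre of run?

Per-layer cylindrical resistances, series-summed:
R_inner film = 1/(h_i·2πr₁L) = 1/(911×2π×0.075×1) = 0.002329 K/W
R_carbon steel pipe wall = ln(78.2/75)/(2π×54.7×1) = 1.216×10^-4 K/W
R_perlite board = ln(153.2/78.2)/(2π×0.0565×1) = 1.894 K/W
R_outer film = 1/(h_o·2πr_oL) = 1/(12.4×2π×0.1532×1) = 0.08378 K/W
R_total = 1.981 K/W
Q = ΔT/R_total = 157/1.981

q′ ≈ 79.3 W/m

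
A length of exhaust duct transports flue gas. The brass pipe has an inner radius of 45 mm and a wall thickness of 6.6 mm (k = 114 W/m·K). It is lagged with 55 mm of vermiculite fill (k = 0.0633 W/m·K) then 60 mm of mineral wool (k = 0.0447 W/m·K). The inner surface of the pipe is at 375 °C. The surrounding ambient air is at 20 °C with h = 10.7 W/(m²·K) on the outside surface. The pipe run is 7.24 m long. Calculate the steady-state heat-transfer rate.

Q ≈ 734 W

Treating each annulus and film as a series resistance:
R_brass pipe wall = ln(51.6/45)/(2π×114×7.24) = 2.639×10^-5 K/W
R_vermiculite fill = ln(106.6/51.6)/(2π×0.0633×7.24) = 0.252 K/W
R_mineral wool = ln(166.6/106.6)/(2π×0.0447×7.24) = 0.2196 K/W
R_outer film = 1/(h_o·2πr_oL) = 1/(10.7×2π×0.1666×7.24) = 0.01233 K/W
R_total = 0.4839 K/W
Q = ΔT/R_total = 355/0.4839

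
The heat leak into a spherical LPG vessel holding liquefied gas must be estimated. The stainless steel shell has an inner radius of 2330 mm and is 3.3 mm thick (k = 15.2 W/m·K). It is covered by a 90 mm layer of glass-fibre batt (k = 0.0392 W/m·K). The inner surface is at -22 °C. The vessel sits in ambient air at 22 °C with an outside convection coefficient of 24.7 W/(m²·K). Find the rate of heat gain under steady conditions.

Each spherical layer contributes R = (1/r_i − 1/r_o)/(4πk):
R_stainless steel shell = (1/2.33 − 1/2.3333)/(4π×15.2) = 3.178×10^-6 K/W
R_glass-fibre batt = (1/2.3333 − 1/2.4233)/(4π×0.0392) = 0.03231 K/W
R_outer film = 1/(h·4πr_o²) = 1/(24.7×4π×2.4233²) = 5.486×10^-4 K/W
R_total = 0.03286 K/W
Q = ΔT/R_total = 44/0.03286

Q ≈ 1340 W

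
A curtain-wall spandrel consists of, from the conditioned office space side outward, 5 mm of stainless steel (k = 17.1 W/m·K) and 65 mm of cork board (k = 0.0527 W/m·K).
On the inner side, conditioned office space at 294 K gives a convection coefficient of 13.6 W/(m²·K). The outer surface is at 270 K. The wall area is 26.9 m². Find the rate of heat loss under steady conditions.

Q ≈ 494 W

Model the wall as resistances in series:
R_inner film = 1/(h_i·A) = 1/(13.6×26.9) = 0.002733 K/W
R_stainless steel = L/(kA) = 0.005/(17.1×26.9) = 1.087×10^-5 K/W
R_cork board = L/(kA) = 0.065/(0.0527×26.9) = 0.04585 K/W
R_total = 0.0486 K/W
Q = ΔT / R_total = 24 / 0.0486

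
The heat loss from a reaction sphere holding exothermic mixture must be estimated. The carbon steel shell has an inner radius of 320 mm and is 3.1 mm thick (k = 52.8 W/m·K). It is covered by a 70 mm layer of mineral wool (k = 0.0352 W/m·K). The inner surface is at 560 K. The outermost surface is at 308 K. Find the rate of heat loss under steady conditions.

Q ≈ 202 W

Spherical conduction: R = (1/r_in − 1/r_out)/(4πk) per layer; series-sum.
R_carbon steel shell = (1/0.32 − 1/0.3231)/(4π×52.8) = 4.519×10^-5 K/W
R_mineral wool = (1/0.3231 − 1/0.3931)/(4π×0.0352) = 1.246 K/W
R_total = 1.246 K/W
Q = ΔT/R_total = 252/1.246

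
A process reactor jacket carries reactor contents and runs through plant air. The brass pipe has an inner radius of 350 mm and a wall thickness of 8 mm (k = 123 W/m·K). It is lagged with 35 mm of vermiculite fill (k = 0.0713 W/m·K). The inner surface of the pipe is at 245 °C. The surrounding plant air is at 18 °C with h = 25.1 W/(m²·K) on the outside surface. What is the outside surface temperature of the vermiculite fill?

T ≈ 34.3 °C

Radial resistances (cylindrical: R_cond = ln(r_o/r_i)/(2πkL), R_conv = 1/(h·2πrL)):
R_brass pipe wall = ln(358/350)/(2π×123×1) = 2.924×10^-5 K/W
R_vermiculite fill = ln(393/358)/(2π×0.0713×1) = 0.2082 K/W
R_outer film = 1/(h_o·2πr_oL) = 1/(25.1×2π×0.393×1) = 0.01613 K/W
R_total = 0.2244 K/W
Q = ΔT/R_total = 227/0.2244
Q = 1010 W/m
T_interface = T_inner − Q·ΣR(inner→interface) = 245 − 1010×0.2082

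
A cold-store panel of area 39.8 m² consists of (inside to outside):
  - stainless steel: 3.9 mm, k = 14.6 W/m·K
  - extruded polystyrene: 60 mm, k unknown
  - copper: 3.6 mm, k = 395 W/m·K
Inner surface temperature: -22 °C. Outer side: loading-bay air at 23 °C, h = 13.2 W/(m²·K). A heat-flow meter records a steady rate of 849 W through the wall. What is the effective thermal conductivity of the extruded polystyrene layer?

Model the wall as resistances in series:
R_stainless steel = L/(kA) = 0.0039/(14.6×39.8) = 6.712×10^-6 K/W
R_copper = L/(kA) = 0.0036/(395×39.8) = 2.29×10^-7 K/W
R_outer film = 1/(h_o·A) = 1/(13.2×39.8) = 0.001903 K/W
Sum of known resistances R_other = 0.00191 K/W
Total R = ΔT/Q = 45/849 = 0.053 K/W
R_extruded polystyrene = R_total − R_other = 0.05109 K/W
k = L/(R·A) = 0.06/(0.05109×39.8)

k ≈ 0.0295 W/(m·K)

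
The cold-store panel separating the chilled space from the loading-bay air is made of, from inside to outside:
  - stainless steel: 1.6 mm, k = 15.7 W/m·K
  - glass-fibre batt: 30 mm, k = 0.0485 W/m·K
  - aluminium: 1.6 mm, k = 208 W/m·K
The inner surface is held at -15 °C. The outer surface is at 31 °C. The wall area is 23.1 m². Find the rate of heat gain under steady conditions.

Q ≈ 1720 W

Treating each layer as a thermal resistance in series:
R_stainless steel = L/(kA) = 0.0016/(15.7×23.1) = 4.412×10^-6 K/W
R_glass-fibre batt = L/(kA) = 0.03/(0.0485×23.1) = 0.02678 K/W
R_aluminium = L/(kA) = 0.0016/(208×23.1) = 3.33×10^-7 K/W
R_total = 0.02678 K/W
Q = ΔT / R_total = 46 / 0.02678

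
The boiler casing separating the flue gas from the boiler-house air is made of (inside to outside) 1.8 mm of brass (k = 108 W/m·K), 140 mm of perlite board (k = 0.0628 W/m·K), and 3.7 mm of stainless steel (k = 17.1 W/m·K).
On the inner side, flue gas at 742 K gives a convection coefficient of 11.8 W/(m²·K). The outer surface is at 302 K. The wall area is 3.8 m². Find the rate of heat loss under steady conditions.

Q ≈ 722 W

Model the wall as resistances in series:
R_inner film = 1/(h_i·A) = 1/(11.8×3.8) = 0.0223 K/W
R_brass = L/(kA) = 0.0018/(108×3.8) = 4.386×10^-6 K/W
R_perlite board = L/(kA) = 0.14/(0.0628×3.8) = 0.5867 K/W
R_stainless steel = L/(kA) = 0.0037/(17.1×3.8) = 5.694×10^-5 K/W
R_total = 0.609 K/W
Q = ΔT / R_total = 440 / 0.609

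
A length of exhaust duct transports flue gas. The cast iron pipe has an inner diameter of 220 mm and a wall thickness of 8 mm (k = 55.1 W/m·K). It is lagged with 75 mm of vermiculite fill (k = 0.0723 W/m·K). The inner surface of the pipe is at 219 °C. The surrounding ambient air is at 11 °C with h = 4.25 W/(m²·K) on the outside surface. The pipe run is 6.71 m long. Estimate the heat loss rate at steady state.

Per-layer cylindrical resistances, series-summed:
R_cast iron pipe wall = ln(118/110)/(2π×55.1×6.71) = 3.022×10^-5 K/W
R_vermiculite fill = ln(193/118)/(2π×0.0723×6.71) = 0.1614 K/W
R_outer film = 1/(h_o·2πr_oL) = 1/(4.25×2π×0.193×6.71) = 0.02892 K/W
R_total = 0.1904 K/W
Q = ΔT/R_total = 208/0.1904

Q ≈ 1090 W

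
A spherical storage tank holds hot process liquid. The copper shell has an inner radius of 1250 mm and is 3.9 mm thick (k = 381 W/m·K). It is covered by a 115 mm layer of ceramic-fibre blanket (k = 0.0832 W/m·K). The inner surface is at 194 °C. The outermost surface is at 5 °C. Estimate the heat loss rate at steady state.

Q ≈ 2950 W

Radial (spherical) resistances in series:
R_copper shell = (1/1.25 − 1/1.2539)/(4π×381) = 5.197×10^-7 K/W
R_ceramic-fibre blanket = (1/1.2539 − 1/1.3689)/(4π×0.0832) = 0.06408 K/W
R_total = 0.06408 K/W
Q = ΔT/R_total = 189/0.06408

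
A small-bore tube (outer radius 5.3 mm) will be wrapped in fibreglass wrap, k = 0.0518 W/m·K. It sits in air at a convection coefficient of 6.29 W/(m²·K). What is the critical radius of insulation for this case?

For a cylinder r_cr = k/h = 0.0518/6.29
r_cr = 8.24 mm; since the bare radius (5.3 mm) is below r_cr, adding a thin layer of insulation will *increase* heat loss.

r_cr ≈ 8.24 mm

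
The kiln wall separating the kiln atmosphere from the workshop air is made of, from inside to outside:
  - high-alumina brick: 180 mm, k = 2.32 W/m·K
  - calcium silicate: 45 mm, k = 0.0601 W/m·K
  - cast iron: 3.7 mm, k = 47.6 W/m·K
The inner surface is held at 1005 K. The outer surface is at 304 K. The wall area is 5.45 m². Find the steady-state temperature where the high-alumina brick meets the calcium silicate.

Thermal resistances in series:
R_high-alumina brick = L/(kA) = 0.18/(2.32×5.45) = 0.01424 K/W
R_calcium silicate = L/(kA) = 0.045/(0.0601×5.45) = 0.1374 K/W
R_cast iron = L/(kA) = 0.0037/(47.6×5.45) = 1.426×10^-5 K/W
R_total = 0.1516 K/W;  Q = ΔT/R_total = 701/0.1516 = 4623 W
T_interface = T_inner − Q·ΣR(inner→interface) = 1005 − 4620×0.01424

T ≈ 939 K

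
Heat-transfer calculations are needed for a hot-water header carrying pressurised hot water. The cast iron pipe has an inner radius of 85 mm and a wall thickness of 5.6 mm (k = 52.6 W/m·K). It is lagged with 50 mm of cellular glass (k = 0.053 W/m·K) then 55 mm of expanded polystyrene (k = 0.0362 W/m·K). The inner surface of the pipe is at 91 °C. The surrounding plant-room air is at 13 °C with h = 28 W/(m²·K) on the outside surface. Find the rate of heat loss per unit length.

Per-layer cylindrical resistances, series-summed:
R_cast iron pipe wall = ln(90.6/85)/(2π×52.6×1) = 1.931×10^-4 K/W
R_cellular glass = ln(140.6/90.6)/(2π×0.053×1) = 1.32 K/W
R_expanded polystyrene = ln(195.6/140.6)/(2π×0.0362×1) = 1.452 K/W
R_outer film = 1/(h_o·2πr_oL) = 1/(28×2π×0.1956×1) = 0.02906 K/W
R_total = 2.8 K/W
Q = ΔT/R_total = 78/2.8

q′ ≈ 27.9 W/m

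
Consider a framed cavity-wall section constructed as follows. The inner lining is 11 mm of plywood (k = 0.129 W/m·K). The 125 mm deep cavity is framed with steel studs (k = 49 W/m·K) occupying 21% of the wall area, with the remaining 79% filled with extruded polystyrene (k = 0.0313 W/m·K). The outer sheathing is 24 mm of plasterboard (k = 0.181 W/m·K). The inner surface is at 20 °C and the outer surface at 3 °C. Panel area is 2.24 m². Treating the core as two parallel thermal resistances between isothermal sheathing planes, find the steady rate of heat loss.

Q ≈ 166 W

Sheathing layers in series; stud and cavity paths in parallel between them.
R_inner = 0.011/(0.129×2.24) = 0.03807 K/W
R_stud  = 0.125/(49×0.21×2.24) = 0.005423 K/W
R_cav   = 0.125/(0.0313×0.79×2.24) = 2.257 K/W
1/R_core = 1/R_stud + 1/R_cav → R_core = 0.00541 K/W
R_outer = 0.024/(0.181×2.24) = 0.05919 K/W
R_total = 0.1027 K/W
Q = ΔT/R_total = 17/0.1027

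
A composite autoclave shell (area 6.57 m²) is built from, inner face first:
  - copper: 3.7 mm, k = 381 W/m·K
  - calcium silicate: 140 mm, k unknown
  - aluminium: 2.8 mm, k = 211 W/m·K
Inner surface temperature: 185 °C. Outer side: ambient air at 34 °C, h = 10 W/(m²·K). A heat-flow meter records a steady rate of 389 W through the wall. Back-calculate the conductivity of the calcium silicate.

Model the wall as resistances in series:
R_copper = L/(kA) = 0.0037/(381×6.57) = 1.478×10^-6 K/W
R_aluminium = L/(kA) = 0.0028/(211×6.57) = 2.02×10^-6 K/W
R_outer film = 1/(h_o·A) = 1/(10×6.57) = 0.01522 K/W
Sum of known resistances R_other = 0.01522 K/W
Total R = ΔT/Q = 151/389 = 0.3882 K/W
R_calcium silicate = R_total − R_other = 0.373 K/W
k = L/(R·A) = 0.14/(0.373×6.57)

k ≈ 0.0571 W/(m·K)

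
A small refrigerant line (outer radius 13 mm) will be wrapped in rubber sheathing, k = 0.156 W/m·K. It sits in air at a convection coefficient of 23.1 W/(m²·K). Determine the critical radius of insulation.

For a cylinder r_cr = k/h = 0.156/23.1
r_cr = 6.75 mm; since the bare radius (13 mm) is above r_cr, any added insulation will reduce heat loss.

r_cr ≈ 6.75 mm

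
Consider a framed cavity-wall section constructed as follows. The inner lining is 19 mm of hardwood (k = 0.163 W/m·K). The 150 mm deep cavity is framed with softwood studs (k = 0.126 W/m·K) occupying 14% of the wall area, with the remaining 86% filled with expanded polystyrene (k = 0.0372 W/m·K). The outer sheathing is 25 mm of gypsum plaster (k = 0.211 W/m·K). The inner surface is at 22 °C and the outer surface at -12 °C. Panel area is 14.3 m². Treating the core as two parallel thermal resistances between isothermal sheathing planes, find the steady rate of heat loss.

Q ≈ 149 W

Sheathing layers in series; stud and cavity paths in parallel between them.
R_inner = 0.019/(0.163×14.3) = 0.008151 K/W
R_stud  = 0.15/(0.126×0.14×14.3) = 0.5946 K/W
R_cav   = 0.15/(0.0372×0.86×14.3) = 0.3279 K/W
1/R_core = 1/R_stud + 1/R_cav → R_core = 0.2113 K/W
R_outer = 0.025/(0.211×14.3) = 0.008286 K/W
R_total = 0.2278 K/W
Q = ΔT/R_total = 34/0.2278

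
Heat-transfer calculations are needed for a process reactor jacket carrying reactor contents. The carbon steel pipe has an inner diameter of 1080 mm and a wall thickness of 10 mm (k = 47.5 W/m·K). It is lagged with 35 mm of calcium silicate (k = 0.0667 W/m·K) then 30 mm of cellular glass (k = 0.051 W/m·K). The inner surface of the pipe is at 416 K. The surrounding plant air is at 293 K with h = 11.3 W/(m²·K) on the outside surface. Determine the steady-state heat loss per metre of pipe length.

q′ ≈ 377 W/m

Radial resistances (cylindrical: R_cond = ln(r_o/r_i)/(2πkL), R_conv = 1/(h·2πrL)):
R_carbon steel pipe wall = ln(550/540)/(2π×47.5×1) = 6.148×10^-5 K/W
R_calcium silicate = ln(585/550)/(2π×0.0667×1) = 0.1472 K/W
R_cellular glass = ln(615/585)/(2π×0.051×1) = 0.1561 K/W
R_outer film = 1/(h_o·2πr_oL) = 1/(11.3×2π×0.615×1) = 0.0229 K/W
R_total = 0.3262 K/W
Q = ΔT/R_total = 123/0.3262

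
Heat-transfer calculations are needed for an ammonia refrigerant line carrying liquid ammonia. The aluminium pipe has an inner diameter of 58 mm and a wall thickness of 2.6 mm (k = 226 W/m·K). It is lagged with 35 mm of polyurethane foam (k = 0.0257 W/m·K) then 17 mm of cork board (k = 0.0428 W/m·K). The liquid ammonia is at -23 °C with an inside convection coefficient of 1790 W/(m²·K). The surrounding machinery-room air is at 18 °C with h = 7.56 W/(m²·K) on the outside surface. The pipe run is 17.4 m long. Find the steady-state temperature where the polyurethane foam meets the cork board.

T ≈ 10.1 °C

For a radial system each layer contributes R = ln(r_out/r_in)/(2πkL); films add R = 1/(hA).
R_inner film = 1/(h_i·2πr₁L) = 1/(1790×2π×0.029×17.4) = 1.762×10^-4 K/W
R_aluminium pipe wall = ln(31.6/29)/(2π×226×17.4) = 3.475×10^-6 K/W
R_polyurethane foam = ln(66.6/31.6)/(2π×0.0257×17.4) = 0.2653 K/W
R_cork board = ln(83.6/66.6)/(2π×0.0428×17.4) = 0.04858 K/W
R_outer film = 1/(h_o·2πr_oL) = 1/(7.56×2π×0.0836×17.4) = 0.01447 K/W
R_total = 0.3286 K/W
Q = ΔT/R_total = 41/0.3286
Q = 125 W
T_interface = T_inner + Q·ΣR(inner→interface) = -23 + 125×0.2655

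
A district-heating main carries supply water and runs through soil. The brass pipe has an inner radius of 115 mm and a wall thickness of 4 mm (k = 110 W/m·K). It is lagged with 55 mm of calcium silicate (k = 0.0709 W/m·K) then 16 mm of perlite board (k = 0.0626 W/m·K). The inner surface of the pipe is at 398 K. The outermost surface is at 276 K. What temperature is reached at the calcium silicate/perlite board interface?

T ≈ 301 K

For a radial system each layer contributes R = ln(r_out/r_in)/(2πkL); films add R = 1/(hA).
R_brass pipe wall = ln(119/115)/(2π×110×1) = 4.947×10^-5 K/W
R_calcium silicate = ln(174/119)/(2π×0.0709×1) = 0.8529 K/W
R_perlite board = ln(190/174)/(2π×0.0626×1) = 0.2237 K/W
R_total = 1.077 K/W
Q = ΔT/R_total = 122/1.077
Q = 113 W/m
T_interface = T_inner − Q·ΣR(inner→interface) = 398 − 113×0.8529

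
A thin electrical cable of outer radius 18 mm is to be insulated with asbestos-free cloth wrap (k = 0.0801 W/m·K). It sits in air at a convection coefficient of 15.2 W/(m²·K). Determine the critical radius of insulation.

r_cr ≈ 5.27 mm

For a cylinder r_cr = k/h = 0.0801/15.2
r_cr = 5.27 mm; since the bare radius (18 mm) is above r_cr, any added insulation will reduce heat loss.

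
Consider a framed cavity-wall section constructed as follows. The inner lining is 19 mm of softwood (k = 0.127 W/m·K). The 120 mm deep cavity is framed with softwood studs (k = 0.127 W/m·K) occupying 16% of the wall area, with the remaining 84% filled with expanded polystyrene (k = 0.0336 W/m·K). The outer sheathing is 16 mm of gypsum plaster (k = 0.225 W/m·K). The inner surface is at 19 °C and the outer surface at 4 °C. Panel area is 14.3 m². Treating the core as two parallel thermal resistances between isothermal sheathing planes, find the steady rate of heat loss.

Q ≈ 79.7 W

Sheathing layers in series; stud and cavity paths in parallel between them.
R_inner = 0.019/(0.127×14.3) = 0.01046 K/W
R_stud  = 0.12/(0.127×0.16×14.3) = 0.413 K/W
R_cav   = 0.12/(0.0336×0.84×14.3) = 0.2973 K/W
1/R_core = 1/R_stud + 1/R_cav → R_core = 0.1729 K/W
R_outer = 0.016/(0.225×14.3) = 0.004973 K/W
R_total = 0.1883 K/W
Q = ΔT/R_total = 15/0.1883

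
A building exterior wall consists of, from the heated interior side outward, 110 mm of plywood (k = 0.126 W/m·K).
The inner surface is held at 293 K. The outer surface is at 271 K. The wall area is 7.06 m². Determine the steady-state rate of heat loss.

Series thermal resistances:
R_plywood = L/(kA) = 0.11/(0.126×7.06) = 0.1237 K/W
R_total = 0.1237 K/W
Q = ΔT / R_total = 22 / 0.1237

Q ≈ 178 W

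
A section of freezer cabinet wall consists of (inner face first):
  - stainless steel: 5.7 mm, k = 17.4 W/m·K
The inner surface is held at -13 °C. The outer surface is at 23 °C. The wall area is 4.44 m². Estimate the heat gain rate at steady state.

Q ≈ 488000 W

Using the resistance-network approach (series):
R_stainless steel = L/(kA) = 0.0057/(17.4×4.44) = 7.378×10^-5 K/W
R_total = 7.378×10^-5 K/W
Q = ΔT / R_total = 36 / 7.378×10^-5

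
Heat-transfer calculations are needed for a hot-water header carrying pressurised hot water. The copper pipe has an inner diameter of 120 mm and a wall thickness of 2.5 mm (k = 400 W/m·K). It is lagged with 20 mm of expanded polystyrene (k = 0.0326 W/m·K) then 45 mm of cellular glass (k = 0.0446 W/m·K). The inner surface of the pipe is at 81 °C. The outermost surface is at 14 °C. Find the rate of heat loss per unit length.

q′ ≈ 23 W/m

Treating each annulus and film as a series resistance:
R_copper pipe wall = ln(62.5/60)/(2π×400×1) = 1.624×10^-5 K/W
R_expanded polystyrene = ln(82.5/62.5)/(2π×0.0326×1) = 1.355 K/W
R_cellular glass = ln(127.5/82.5)/(2π×0.0446×1) = 1.553 K/W
R_total = 2.909 K/W
Q = ΔT/R_total = 67/2.909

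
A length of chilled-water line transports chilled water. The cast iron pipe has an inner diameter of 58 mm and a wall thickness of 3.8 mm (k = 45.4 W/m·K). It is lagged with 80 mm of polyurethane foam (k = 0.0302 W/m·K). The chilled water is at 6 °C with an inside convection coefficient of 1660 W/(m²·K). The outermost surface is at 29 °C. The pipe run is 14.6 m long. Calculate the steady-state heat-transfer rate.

Q ≈ 51.6 W

Per-layer cylindrical resistances, series-summed:
R_inner film = 1/(h_i·2πr₁L) = 1/(1660×2π×0.029×14.6) = 2.264×10^-4 K/W
R_cast iron pipe wall = ln(32.8/29)/(2π×45.4×14.6) = 2.957×10^-5 K/W
R_polyurethane foam = ln(112.8/32.8)/(2π×0.0302×14.6) = 0.4459 K/W
R_total = 0.4461 K/W
Q = ΔT/R_total = 23/0.4461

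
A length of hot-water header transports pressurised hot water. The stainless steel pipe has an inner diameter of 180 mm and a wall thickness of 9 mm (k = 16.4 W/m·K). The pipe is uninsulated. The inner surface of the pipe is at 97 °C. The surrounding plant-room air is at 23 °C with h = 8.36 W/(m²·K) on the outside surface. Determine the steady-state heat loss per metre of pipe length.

q′ ≈ 383 W/m

Cylindrical conduction, so R = ln(r₂/r₁)/(2πkL) per layer, in series:
R_stainless steel pipe wall = ln(99/90)/(2π×16.4×1) = 9.249×10^-4 K/W
R_outer film = 1/(h_o·2πr_oL) = 1/(8.36×2π×0.099×1) = 0.1923 K/W
R_total = 0.1932 K/W
Q = ΔT/R_total = 74/0.1932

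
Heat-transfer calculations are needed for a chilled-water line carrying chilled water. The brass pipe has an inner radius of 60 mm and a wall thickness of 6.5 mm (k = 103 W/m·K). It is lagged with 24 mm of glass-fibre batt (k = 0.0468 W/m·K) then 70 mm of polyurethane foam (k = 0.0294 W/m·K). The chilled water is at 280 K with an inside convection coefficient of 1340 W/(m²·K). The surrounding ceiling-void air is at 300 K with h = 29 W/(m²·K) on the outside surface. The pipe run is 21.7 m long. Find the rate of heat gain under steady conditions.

Q ≈ 104 W

Treating each annulus and film as a series resistance:
R_inner film = 1/(h_i·2πr₁L) = 1/(1340×2π×0.06×21.7) = 9.122×10^-5 K/W
R_brass pipe wall = ln(66.5/60)/(2π×103×21.7) = 7.324×10^-6 K/W
R_glass-fibre batt = ln(90.5/66.5)/(2π×0.0468×21.7) = 0.04829 K/W
R_polyurethane foam = ln(160.5/90.5)/(2π×0.0294×21.7) = 0.1429 K/W
R_outer film = 1/(h_o·2πr_oL) = 1/(29×2π×0.1605×21.7) = 0.001576 K/W
R_total = 0.1929 K/W
Q = ΔT/R_total = 20/0.1929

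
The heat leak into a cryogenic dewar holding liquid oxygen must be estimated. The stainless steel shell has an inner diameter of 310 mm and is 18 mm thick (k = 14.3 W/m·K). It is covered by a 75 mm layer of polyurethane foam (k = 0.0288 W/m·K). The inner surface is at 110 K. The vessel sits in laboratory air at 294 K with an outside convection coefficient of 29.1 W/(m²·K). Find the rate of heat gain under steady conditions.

Each spherical layer contributes R = (1/r_i − 1/r_o)/(4πk):
R_stainless steel shell = (1/0.155 − 1/0.173)/(4π×14.3) = 0.003736 K/W
R_polyurethane foam = (1/0.173 − 1/0.248)/(4π×0.0288) = 4.83 K/W
R_outer film = 1/(h·4πr_o²) = 1/(29.1×4π×0.248²) = 0.04446 K/W
R_total = 4.878 K/W
Q = ΔT/R_total = 184/4.878

Q ≈ 37.7 W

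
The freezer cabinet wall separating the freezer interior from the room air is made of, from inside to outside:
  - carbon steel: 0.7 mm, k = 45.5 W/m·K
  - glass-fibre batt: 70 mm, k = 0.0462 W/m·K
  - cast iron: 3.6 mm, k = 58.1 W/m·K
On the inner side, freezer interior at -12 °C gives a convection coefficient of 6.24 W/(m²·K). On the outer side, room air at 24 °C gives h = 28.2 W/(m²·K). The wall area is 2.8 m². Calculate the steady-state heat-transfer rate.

Series thermal resistances:
R_inner film = 1/(h_i·A) = 1/(6.24×2.8) = 0.05723 K/W
R_carbon steel = L/(kA) = 0.0007/(45.5×2.8) = 5.495×10^-6 K/W
R_glass-fibre batt = L/(kA) = 0.07/(0.0462×2.8) = 0.5411 K/W
R_cast iron = L/(kA) = 0.0036/(58.1×2.8) = 2.213×10^-5 K/W
R_outer film = 1/(h_o·A) = 1/(28.2×2.8) = 0.01266 K/W
R_total = 0.6111 K/W
Q = ΔT / R_total = 36 / 0.6111

Q ≈ 58.9 W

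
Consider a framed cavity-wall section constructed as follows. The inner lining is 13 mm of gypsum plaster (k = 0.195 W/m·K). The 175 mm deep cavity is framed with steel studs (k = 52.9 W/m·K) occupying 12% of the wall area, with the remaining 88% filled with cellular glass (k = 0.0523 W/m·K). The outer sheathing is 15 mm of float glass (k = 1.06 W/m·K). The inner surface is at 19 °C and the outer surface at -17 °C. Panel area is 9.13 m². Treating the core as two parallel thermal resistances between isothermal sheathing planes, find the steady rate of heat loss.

Q ≈ 3040 W

Sheathing layers in series; stud and cavity paths in parallel between them.
R_inner = 0.013/(0.195×9.13) = 0.007302 K/W
R_stud  = 0.175/(52.9×0.12×9.13) = 0.003019 K/W
R_cav   = 0.175/(0.0523×0.88×9.13) = 0.4165 K/W
1/R_core = 1/R_stud + 1/R_cav → R_core = 0.002998 K/W
R_outer = 0.015/(1.06×9.13) = 0.00155 K/W
R_total = 0.01185 K/W
Q = ΔT/R_total = 36/0.01185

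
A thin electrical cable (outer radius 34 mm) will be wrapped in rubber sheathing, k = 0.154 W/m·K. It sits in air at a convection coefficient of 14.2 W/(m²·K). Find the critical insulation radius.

r_cr ≈ 10.8 mm

For a cylinder r_cr = k/h = 0.154/14.2
r_cr = 10.8 mm; since the bare radius (34 mm) is above r_cr, any added insulation will reduce heat loss.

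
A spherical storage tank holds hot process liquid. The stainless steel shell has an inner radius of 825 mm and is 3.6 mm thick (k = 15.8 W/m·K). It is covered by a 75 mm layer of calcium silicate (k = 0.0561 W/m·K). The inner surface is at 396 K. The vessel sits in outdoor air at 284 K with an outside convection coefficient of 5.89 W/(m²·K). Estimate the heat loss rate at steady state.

Q ≈ 706 W

Spherical conduction: R = (1/r_in − 1/r_out)/(4πk) per layer; series-sum.
R_stainless steel shell = (1/0.825 − 1/0.8286)/(4π×15.8) = 2.652×10^-5 K/W
R_calcium silicate = (1/0.8286 − 1/0.9036)/(4π×0.0561) = 0.1421 K/W
R_outer film = 1/(h·4πr_o²) = 1/(5.89×4π×0.9036²) = 0.01655 K/W
R_total = 0.1587 K/W
Q = ΔT/R_total = 112/0.1587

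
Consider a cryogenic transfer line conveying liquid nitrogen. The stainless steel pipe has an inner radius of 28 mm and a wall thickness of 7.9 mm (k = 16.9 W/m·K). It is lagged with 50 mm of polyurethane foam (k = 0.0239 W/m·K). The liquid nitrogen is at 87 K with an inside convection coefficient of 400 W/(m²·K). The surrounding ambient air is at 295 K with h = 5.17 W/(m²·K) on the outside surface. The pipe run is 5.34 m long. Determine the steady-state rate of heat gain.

Q ≈ 180 W

Radial resistances (cylindrical: R_cond = ln(r_o/r_i)/(2πkL), R_conv = 1/(h·2πrL)):
R_inner film = 1/(h_i·2πr₁L) = 1/(400×2π×0.028×5.34) = 0.002661 K/W
R_stainless steel pipe wall = ln(35.9/28)/(2π×16.9×5.34) = 4.383×10^-4 K/W
R_polyurethane foam = ln(85.9/35.9)/(2π×0.0239×5.34) = 1.088 K/W
R_outer film = 1/(h_o·2πr_oL) = 1/(5.17×2π×0.0859×5.34) = 0.06711 K/W
R_total = 1.158 K/W
Q = ΔT/R_total = 208/1.158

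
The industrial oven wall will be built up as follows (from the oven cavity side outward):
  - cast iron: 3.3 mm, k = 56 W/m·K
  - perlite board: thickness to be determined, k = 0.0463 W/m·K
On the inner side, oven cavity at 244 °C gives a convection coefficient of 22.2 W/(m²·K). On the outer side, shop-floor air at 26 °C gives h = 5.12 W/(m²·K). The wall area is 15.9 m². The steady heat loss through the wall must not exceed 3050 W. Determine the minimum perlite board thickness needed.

L ≈ 41.5 mm

Thermal resistances in series:
R_inner film = 1/(h_i·A) = 1/(22.2×15.9) = 0.002833 K/W
R_cast iron = L/(kA) = 0.0033/(56×15.9) = 3.706×10^-6 K/W
R_outer film = 1/(h_o·A) = 1/(5.12×15.9) = 0.01228 K/W
Sum of the known resistances R_other = 0.01512 K/W
Required total resistance R_tot = ΔT/Q_allow = 218/3050 = 0.07148 K/W
R_perlite board = R_tot − R_other = 0.05635 K/W
L = R·k·A = 0.05635×0.0463×15.9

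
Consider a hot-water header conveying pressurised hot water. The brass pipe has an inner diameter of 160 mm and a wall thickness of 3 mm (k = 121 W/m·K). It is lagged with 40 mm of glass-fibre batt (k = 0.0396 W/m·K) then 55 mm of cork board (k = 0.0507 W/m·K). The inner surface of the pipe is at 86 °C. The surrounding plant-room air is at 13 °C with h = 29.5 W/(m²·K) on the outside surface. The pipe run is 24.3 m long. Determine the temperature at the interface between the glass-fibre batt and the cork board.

T ≈ 44.4 °C

Cylindrical conduction, so R = ln(r₂/r₁)/(2πkL) per layer, in series:
R_brass pipe wall = ln(83/80)/(2π×121×24.3) = 1.993×10^-6 K/W
R_glass-fibre batt = ln(123/83)/(2π×0.0396×24.3) = 0.06506 K/W
R_cork board = ln(178/123)/(2π×0.0507×24.3) = 0.04775 K/W
R_outer film = 1/(h_o·2πr_oL) = 1/(29.5×2π×0.178×24.3) = 0.001247 K/W
R_total = 0.1141 K/W
Q = ΔT/R_total = 73/0.1141
Q = 640 W
T_interface = T_inner − Q·ΣR(inner→interface) = 86 − 640×0.06506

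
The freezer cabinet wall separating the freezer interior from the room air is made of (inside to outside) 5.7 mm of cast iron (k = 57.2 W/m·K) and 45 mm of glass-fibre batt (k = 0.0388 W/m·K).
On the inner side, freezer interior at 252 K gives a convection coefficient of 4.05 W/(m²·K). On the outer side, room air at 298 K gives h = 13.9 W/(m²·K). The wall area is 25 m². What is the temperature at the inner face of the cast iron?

T ≈ 260 K

Thermal resistances in series:
R_inner film = 1/(h_i·A) = 1/(4.05×25) = 0.009877 K/W
R_cast iron = L/(kA) = 0.0057/(57.2×25) = 3.986×10^-6 K/W
R_glass-fibre batt = L/(kA) = 0.045/(0.0388×25) = 0.04639 K/W
R_outer film = 1/(h_o·A) = 1/(13.9×25) = 0.002878 K/W
R_total = 0.05915 K/W;  Q = ΔT/R_total = 46/0.05915 = 777.7 W
T_interface = T_inner + Q·ΣR(inner→interface) = 252 + 778×0.009877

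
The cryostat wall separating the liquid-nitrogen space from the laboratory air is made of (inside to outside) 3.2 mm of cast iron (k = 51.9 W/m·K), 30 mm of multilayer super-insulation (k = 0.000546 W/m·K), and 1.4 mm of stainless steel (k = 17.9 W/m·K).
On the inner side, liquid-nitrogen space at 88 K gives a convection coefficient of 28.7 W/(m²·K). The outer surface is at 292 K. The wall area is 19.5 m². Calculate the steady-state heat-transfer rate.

Thermal resistances in series:
R_inner film = 1/(h_i·A) = 1/(28.7×19.5) = 0.001787 K/W
R_cast iron = L/(kA) = 0.0032/(51.9×19.5) = 3.162×10^-6 K/W
R_multilayer super-insulation = L/(kA) = 0.03/(0.000546×19.5) = 2.818 K/W
R_stainless steel = L/(kA) = 0.0014/(17.9×19.5) = 4.011×10^-6 K/W
R_total = 2.819 K/W
Q = ΔT / R_total = 204 / 2.819

Q ≈ 72.4 W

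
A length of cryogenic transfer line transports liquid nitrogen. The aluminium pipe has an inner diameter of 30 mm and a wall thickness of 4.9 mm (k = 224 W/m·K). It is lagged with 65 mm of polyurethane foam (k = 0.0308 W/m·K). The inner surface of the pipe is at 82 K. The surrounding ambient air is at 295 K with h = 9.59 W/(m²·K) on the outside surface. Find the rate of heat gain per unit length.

Per-layer cylindrical resistances, series-summed:
R_aluminium pipe wall = ln(19.9/15)/(2π×224×1) = 2.008×10^-4 K/W
R_polyurethane foam = ln(84.9/19.9)/(2π×0.0308×1) = 7.497 K/W
R_outer film = 1/(h_o·2πr_oL) = 1/(9.59×2π×0.0849×1) = 0.1955 K/W
R_total = 7.692 K/W
Q = ΔT/R_total = 213/7.692

q′ ≈ 27.7 W/m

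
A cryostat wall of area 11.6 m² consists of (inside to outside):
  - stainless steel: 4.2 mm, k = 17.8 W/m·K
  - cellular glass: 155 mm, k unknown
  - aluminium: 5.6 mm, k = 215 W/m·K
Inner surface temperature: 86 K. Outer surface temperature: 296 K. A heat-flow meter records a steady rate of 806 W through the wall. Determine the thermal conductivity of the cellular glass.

Model the wall as resistances in series:
R_stainless steel = L/(kA) = 0.0042/(17.8×11.6) = 2.034×10^-5 K/W
R_aluminium = L/(kA) = 0.0056/(215×11.6) = 2.245×10^-6 K/W
Sum of known resistances R_other = 2.259×10^-5 K/W
Total R = ΔT/Q = 210/806 = 0.2605 K/W
R_cellular glass = R_total − R_other = 0.2605 K/W
k = L/(R·A) = 0.155/(0.2605×11.6)

k ≈ 0.0513 W/(m·K)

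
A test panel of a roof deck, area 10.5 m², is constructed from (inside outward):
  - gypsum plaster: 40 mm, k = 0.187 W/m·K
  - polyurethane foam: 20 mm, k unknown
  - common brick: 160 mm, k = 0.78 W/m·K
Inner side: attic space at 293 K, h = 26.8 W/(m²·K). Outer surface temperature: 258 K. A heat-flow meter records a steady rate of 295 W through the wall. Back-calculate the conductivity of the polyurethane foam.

Series thermal resistances:
R_inner film = 1/(h_i·A) = 1/(26.8×10.5) = 0.003554 K/W
R_gypsum plaster = L/(kA) = 0.04/(0.187×10.5) = 0.02037 K/W
R_common brick = L/(kA) = 0.16/(0.78×10.5) = 0.01954 K/W
Sum of known resistances R_other = 0.04346 K/W
Total R = ΔT/Q = 35/295 = 0.1186 K/W
R_polyurethane foam = R_total − R_other = 0.07518 K/W
k = L/(R·A) = 0.02/(0.07518×10.5)

k ≈ 0.0253 W/(m·K)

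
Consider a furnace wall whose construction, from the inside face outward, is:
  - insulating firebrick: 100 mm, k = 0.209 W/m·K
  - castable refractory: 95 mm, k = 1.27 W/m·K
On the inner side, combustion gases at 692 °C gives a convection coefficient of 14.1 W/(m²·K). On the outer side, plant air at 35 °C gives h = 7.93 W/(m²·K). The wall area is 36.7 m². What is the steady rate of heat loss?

Model the wall as resistances in series:
R_inner film = 1/(h_i·A) = 1/(14.1×36.7) = 0.001932 K/W
R_insulating firebrick = L/(kA) = 0.1/(0.209×36.7) = 0.01304 K/W
R_castable refractory = L/(kA) = 0.095/(1.27×36.7) = 0.002038 K/W
R_outer film = 1/(h_o·A) = 1/(7.93×36.7) = 0.003436 K/W
R_total = 0.02044 K/W
Q = ΔT / R_total = 657 / 0.02044

Q ≈ 32100 W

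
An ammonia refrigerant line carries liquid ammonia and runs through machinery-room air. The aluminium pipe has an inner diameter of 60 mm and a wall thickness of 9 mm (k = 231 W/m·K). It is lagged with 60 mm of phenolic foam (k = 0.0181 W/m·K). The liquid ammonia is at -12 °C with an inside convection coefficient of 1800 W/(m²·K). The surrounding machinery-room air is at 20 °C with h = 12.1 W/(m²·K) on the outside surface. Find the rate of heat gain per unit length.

q′ ≈ 3.84 W/m

Per-layer cylindrical resistances, series-summed:
R_inner film = 1/(h_i·2πr₁L) = 1/(1800×2π×0.03×1) = 0.002947 K/W
R_aluminium pipe wall = ln(39/30)/(2π×231×1) = 1.808×10^-4 K/W
R_phenolic foam = ln(99/39)/(2π×0.0181×1) = 8.191 K/W
R_outer film = 1/(h_o·2πr_oL) = 1/(12.1×2π×0.099×1) = 0.1329 K/W
R_total = 8.327 K/W
Q = ΔT/R_total = 32/8.327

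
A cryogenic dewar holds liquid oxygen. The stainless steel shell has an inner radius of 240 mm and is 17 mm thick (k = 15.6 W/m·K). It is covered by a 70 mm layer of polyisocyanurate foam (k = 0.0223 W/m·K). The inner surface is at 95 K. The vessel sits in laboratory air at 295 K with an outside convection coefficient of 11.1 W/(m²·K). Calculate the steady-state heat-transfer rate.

Q ≈ 65.8 W

For a spherical shell R = (1/r₁ − 1/r₂)/(4πk); film R = 1/(h·4πr²). In series:
R_stainless steel shell = (1/0.24 − 1/0.257)/(4π×15.6) = 0.001406 K/W
R_polyisocyanurate foam = (1/0.257 − 1/0.327)/(4π×0.0223) = 2.972 K/W
R_outer film = 1/(h·4πr_o²) = 1/(11.1×4π×0.327²) = 0.06705 K/W
R_total = 3.041 K/W
Q = ΔT/R_total = 200/3.041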